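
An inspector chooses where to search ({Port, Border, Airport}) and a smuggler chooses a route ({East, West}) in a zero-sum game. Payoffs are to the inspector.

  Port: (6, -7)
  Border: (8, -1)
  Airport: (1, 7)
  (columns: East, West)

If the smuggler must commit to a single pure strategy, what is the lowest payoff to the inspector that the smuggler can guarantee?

Column maxima: East → 8, West → 7.
The smallest of these is 7.

7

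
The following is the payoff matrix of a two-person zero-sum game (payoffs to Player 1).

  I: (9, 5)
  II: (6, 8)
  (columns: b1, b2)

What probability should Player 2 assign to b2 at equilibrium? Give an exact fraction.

1/2

Row minima: I → 5, II → 6; maximin = 6.
Column maxima: b1 → 9, b2 → 8; minimax = 8.
6 ≠ 8, so there is no saddle point; optimal play is mixed.
Let Player 1 play I with probability p. Expected payoff against b1: 9p + 6(1−p) = 3p + 6; against b2: 5p + 8(1−p) = −3p + 8.
Setting these equal: 3p + 6 = −3p + 8 ⇒ 6p = 2 ⇒ p = 1/3, and the value is (3)·(1/3) + 6 = 7.
For Player 2: with q = P(b1), equating I's and II's payoffs gives 4q + 5 = −2q + 8 ⇒ q = 1/2.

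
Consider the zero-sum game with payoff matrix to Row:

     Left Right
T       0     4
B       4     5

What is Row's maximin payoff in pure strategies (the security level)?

4

Row minima: T → 0, B → 4.
The best of these is 4.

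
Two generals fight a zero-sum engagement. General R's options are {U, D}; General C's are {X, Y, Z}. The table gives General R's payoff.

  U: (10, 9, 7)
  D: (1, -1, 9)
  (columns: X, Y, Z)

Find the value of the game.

22/3

Row minima: U → 7, D → -1; maximin = 7.
Column maxima: X → 10, Y → 9, Z → 9; minimax = 9.
7 ≠ 9, so there is no saddle point; optimal play is mixed.
X is strictly dominated by Y (it gives General R strictly more in every row), so General C never plays it.
On the remaining 2×2 (U, D vs Y, Z):
Let General R play U with probability p. Expected payoff against Y: 9p + (-1)(1−p) = 10p − 1; against Z: 7p + 9(1−p) = −2p + 9.
Setting these equal: 10p − 1 = −2p + 9 ⇒ 12p = 10 ⇒ p = 5/6, and the value is (10)·(5/6) − 1 = 22/3.
For General C: with q = P(Y), equating U's and D's payoffs gives 2q + 7 = −10q + 9 ⇒ q = 1/6.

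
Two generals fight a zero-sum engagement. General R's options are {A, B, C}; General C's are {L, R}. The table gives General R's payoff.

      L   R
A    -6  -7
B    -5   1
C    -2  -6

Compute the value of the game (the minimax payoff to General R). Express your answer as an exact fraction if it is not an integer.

Row minima: A → -7, B → -5, C → -6; maximin = -5.
Column maxima: L → -2, R → 1; minimax = -2.
-5 ≠ -2, so there is no saddle point; optimal play is mixed.
A is strictly dominated by B, so General R never plays it.
On the remaining 2×2 (B, C vs L, R):
Let General R play B with probability p. Expected payoff against L: (-5)p + (-2)(1−p) = −3p − 2; against R: 1p + (-6)(1−p) = 7p − 6.
Setting these equal: −3p − 2 = 7p − 6 ⇒ −10p = -4 ⇒ p = 2/5, and the value is (-3)·(2/5) − 2 = -16/5.
For General C: with q = P(L), equating B's and C's payoffs gives −6q + 1 = 4q − 6 ⇒ q = 7/10.

-16/5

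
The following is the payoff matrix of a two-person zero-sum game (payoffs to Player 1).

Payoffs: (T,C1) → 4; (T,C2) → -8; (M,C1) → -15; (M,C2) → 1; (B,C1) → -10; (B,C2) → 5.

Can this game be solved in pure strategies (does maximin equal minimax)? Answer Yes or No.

Row minima: T → -8, M → -15, B → -10; maximin = -8.
Column maxima: C1 → 4, C2 → 5; minimax = 4.
-8 ≠ 4, so no pure-strategy equilibrium exists.

No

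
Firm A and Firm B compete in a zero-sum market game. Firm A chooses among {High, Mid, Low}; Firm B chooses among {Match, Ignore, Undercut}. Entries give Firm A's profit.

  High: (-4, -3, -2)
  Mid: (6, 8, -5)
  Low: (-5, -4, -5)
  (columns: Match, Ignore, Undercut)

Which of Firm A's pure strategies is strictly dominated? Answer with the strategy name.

Low

High gives a strictly higher payoff than Low against every column: -4 > -5, -3 > -4, -2 > -5.
So Low is strictly dominated and Firm A never plays it.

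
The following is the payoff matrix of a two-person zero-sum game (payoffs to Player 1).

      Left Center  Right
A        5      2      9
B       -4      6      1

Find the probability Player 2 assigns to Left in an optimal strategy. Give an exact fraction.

4/13

Row minima: A → 2, B → -4; maximin = 2.
Column maxima: Left → 5, Center → 6, Right → 9; minimax = 5.
2 ≠ 5, so there is no saddle point; optimal play is mixed.
Right is strictly dominated by Left (it gives Player 1 strictly more in every row), so Player 2 never plays it.
On the remaining 2×2 (A, B vs Left, Center):
Let Player 1 play A with probability p. Expected payoff against Left: 5p + (-4)(1−p) = 9p − 4; against Center: 2p + 6(1−p) = −4p + 6.
Setting these equal: 9p − 4 = −4p + 6 ⇒ 13p = 10 ⇒ p = 10/13, and the value is (9)·(10/13) − 4 = 38/13.
For Player 2: with q = P(Left), equating A's and B's payoffs gives 3q + 2 = −10q + 6 ⇒ q = 4/13.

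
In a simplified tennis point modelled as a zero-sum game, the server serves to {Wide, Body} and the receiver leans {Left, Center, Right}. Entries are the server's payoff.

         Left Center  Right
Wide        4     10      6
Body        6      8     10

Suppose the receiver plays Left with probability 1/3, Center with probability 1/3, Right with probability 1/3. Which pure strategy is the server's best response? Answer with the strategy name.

Expected payoff of Wide: (1/3)·4 + (1/3)·10 + (1/3)·6 = 20/3.
Expected payoff of Body: (1/3)·6 + (1/3)·8 + (1/3)·10 = 8.
The largest is 8, so the server's best response is Body.

Body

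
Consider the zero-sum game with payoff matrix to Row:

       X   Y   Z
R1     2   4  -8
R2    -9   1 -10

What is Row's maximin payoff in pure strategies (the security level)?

Row minima: R1 → -8, R2 → -10.
The best of these is -8.

-8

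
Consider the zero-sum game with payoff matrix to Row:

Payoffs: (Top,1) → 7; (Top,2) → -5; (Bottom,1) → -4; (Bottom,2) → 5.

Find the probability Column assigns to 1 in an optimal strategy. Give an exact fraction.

10/21

Row minima: Top → -5, Bottom → -4; maximin = -4.
Column maxima: 1 → 7, 2 → 5; minimax = 5.
-4 ≠ 5, so there is no saddle point; optimal play is mixed.
Let Row play Top with probability p. Expected payoff against 1: 7p + (-4)(1−p) = 11p − 4; against 2: (-5)p + 5(1−p) = −10p + 5.
Setting these equal: 11p − 4 = −10p + 5 ⇒ 21p = 9 ⇒ p = 3/7, and the value is (11)·(3/7) − 4 = 5/7.
For Column: with q = P(1), equating Top's and Bottom's payoffs gives 12q − 5 = −9q + 5 ⇒ q = 10/21.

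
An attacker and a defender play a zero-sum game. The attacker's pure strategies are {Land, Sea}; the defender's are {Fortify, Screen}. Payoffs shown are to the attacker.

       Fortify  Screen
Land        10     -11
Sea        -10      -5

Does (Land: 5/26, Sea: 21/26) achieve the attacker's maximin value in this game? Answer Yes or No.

Against Fortify this mix gives (5/26)·10 + (21/26)·(-10) = -80/13.
Against Screen this mix gives (5/26)·(-11) + (21/26)·(-5) = -80/13.
All of the defender's active replies (Fortify, Screen) yield -80/13, and no column does worse for the attacker. The mix makes the defender indifferent and guarantees -80/13, so it is optimal.

Yes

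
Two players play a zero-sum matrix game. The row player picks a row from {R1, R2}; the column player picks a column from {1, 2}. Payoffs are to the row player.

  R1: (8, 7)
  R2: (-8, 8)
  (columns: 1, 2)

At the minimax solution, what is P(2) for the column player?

16/17

Row minima: R1 → 7, R2 → -8; maximin = 7.
Column maxima: 1 → 8, 2 → 8; minimax = 8.
7 ≠ 8, so there is no saddle point; optimal play is mixed.
Let the row player play R1 with probability p. Expected payoff against 1: 8p + (-8)(1−p) = 16p − 8; against 2: 7p + 8(1−p) = −p + 8.
Setting these equal: 16p − 8 = −p + 8 ⇒ 17p = 16 ⇒ p = 16/17, and the value is (16)·(16/17) − 8 = 120/17.
For the column player: with q = P(1), equating R1's and R2's payoffs gives q + 7 = −16q + 8 ⇒ q = 1/17.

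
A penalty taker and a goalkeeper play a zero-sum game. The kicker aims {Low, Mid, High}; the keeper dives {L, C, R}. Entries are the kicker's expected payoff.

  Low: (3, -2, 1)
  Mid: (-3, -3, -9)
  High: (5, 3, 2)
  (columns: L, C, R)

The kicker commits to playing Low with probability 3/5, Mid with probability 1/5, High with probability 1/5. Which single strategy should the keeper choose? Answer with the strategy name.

If the keeper plays L, the kicker's expected payoff is (3/5)·3 + (1/5)·(-3) + (1/5)·5 = 11/5.
If the keeper plays C, the kicker's expected payoff is (3/5)·(-2) + (1/5)·(-3) + (1/5)·3 = -6/5.
If the keeper plays R, the kicker's expected payoff is (3/5)·1 + (1/5)·(-9) + (1/5)·2 = -4/5.
The keeper minimizes the kicker's payoff; the smallest is -6/5, so the best response is C.

C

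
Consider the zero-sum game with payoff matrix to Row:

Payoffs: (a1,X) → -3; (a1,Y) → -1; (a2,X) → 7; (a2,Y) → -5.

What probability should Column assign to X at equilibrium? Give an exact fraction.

2/7

Row minima: a1 → -3, a2 → -5; maximin = -3.
Column maxima: X → 7, Y → -1; minimax = -1.
-3 ≠ -1, so there is no saddle point; optimal play is mixed.
Let Row play a1 with probability p. Expected payoff against X: (-3)p + 7(1−p) = −10p + 7; against Y: (-1)p + (-5)(1−p) = 4p − 5.
Setting these equal: −10p + 7 = 4p − 5 ⇒ −14p = -12 ⇒ p = 6/7, and the value is (-10)·(6/7) + 7 = -11/7.
For Column: with q = P(X), equating a1's and a2's payoffs gives −2q − 1 = 12q − 5 ⇒ q = 2/7.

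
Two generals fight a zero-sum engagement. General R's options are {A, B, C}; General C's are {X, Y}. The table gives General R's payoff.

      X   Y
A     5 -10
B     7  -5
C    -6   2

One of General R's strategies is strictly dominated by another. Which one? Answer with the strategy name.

B gives a strictly higher payoff than A against every column: 7 > 5, -5 > -10.
So A is strictly dominated and General R never plays it.

A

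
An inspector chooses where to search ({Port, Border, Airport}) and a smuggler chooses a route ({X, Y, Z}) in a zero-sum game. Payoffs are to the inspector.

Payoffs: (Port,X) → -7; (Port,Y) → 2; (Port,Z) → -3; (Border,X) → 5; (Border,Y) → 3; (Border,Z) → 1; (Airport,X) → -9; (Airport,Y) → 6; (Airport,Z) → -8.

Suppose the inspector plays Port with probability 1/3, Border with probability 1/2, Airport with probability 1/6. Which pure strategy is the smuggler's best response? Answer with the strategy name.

Z

If the smuggler plays X, the inspector's expected payoff is (1/3)·(-7) + (1/2)·5 + (1/6)·(-9) = -4/3.
If the smuggler plays Y, the inspector's expected payoff is (1/3)·2 + (1/2)·3 + (1/6)·6 = 19/6.
If the smuggler plays Z, the inspector's expected payoff is (1/3)·(-3) + (1/2)·1 + (1/6)·(-8) = -11/6.
The smuggler minimizes the inspector's payoff; the smallest is -11/6, so the best response is Z.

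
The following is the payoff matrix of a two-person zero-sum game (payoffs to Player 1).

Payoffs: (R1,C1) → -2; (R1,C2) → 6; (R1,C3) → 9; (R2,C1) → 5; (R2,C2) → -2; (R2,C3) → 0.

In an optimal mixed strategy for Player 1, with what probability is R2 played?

Row minima: R1 → -2, R2 → -2; maximin = -2.
Column maxima: C1 → 5, C2 → 6, C3 → 9; minimax = 5.
-2 ≠ 5, so there is no saddle point; optimal play is mixed.
C3 is strictly dominated by C2 (it gives Player 1 strictly more in every row), so Player 2 never plays it.
On the remaining 2×2 (R1, R2 vs C1, C2):
Let Player 1 play R1 with probability p. Expected payoff against C1: (-2)p + 5(1−p) = −7p + 5; against C2: 6p + (-2)(1−p) = 8p − 2.
Setting these equal: −7p + 5 = 8p − 2 ⇒ −15p = -7 ⇒ p = 7/15, and the value is (-7)·(7/15) + 5 = 26/15.
For Player 2: with q = P(C1), equating R1's and R2's payoffs gives −8q + 6 = 7q − 2 ⇒ q = 8/15.

8/15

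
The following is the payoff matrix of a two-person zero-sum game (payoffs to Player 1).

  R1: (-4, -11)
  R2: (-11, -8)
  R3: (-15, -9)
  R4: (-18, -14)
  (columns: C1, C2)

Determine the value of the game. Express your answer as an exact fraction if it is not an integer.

Row minima: R1 → -11, R2 → -11, R3 → -15, R4 → -18; maximin = -11.
Column maxima: C1 → -4, C2 → -8; minimax = -8.
-11 ≠ -8, so there is no saddle point; optimal play is mixed.
R3 is strictly dominated by R2, so Player 1 never plays it.
R4 is strictly dominated by R1, so Player 1 never plays it.
On the remaining 2×2 (R1, R2 vs C1, C2):
Let Player 1 play R1 with probability p. Expected payoff against C1: (-4)p + (-11)(1−p) = 7p − 11; against C2: (-11)p + (-8)(1−p) = −3p − 8.
Setting these equal: 7p − 11 = −3p − 8 ⇒ 10p = 3 ⇒ p = 3/10, and the value is (7)·(3/10) − 11 = -89/10.
For Player 2: with q = P(C1), equating R1's and R2's payoffs gives 7q − 11 = −3q − 8 ⇒ q = 3/10.

-89/10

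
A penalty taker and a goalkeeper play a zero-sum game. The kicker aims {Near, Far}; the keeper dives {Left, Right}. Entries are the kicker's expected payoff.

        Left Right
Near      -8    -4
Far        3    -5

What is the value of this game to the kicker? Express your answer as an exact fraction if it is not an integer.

Row minima: Near → -8, Far → -5; maximin = -5.
Column maxima: Left → 3, Right → -4; minimax = -4.
-5 ≠ -4, so there is no saddle point; optimal play is mixed.
Let the kicker play Near with probability p. Expected payoff against Left: (-8)p + 3(1−p) = −11p + 3; against Right: (-4)p + (-5)(1−p) = p − 5.
Setting these equal: −11p + 3 = p − 5 ⇒ −12p = -8 ⇒ p = 2/3, and the value is (-11)·(2/3) + 3 = -13/3.
For the keeper: with q = P(Left), equating Near's and Far's payoffs gives −4q − 4 = 8q − 5 ⇒ q = 1/12.

-13/3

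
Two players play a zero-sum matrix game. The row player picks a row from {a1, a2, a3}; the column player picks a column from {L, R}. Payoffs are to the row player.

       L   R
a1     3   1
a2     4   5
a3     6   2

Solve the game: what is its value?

22/5

Row minima: a1 → 1, a2 → 4, a3 → 2; maximin = 4.
Column maxima: L → 6, R → 5; minimax = 5.
4 ≠ 5, so there is no saddle point; optimal play is mixed.
a1 is strictly dominated by a2, so the row player never plays it.
On the remaining 2×2 (a2, a3 vs L, R):
Let the row player play a2 with probability p. Expected payoff against L: 4p + 6(1−p) = −2p + 6; against R: 5p + 2(1−p) = 3p + 2.
Setting these equal: −2p + 6 = 3p + 2 ⇒ −5p = -4 ⇒ p = 4/5, and the value is (-2)·(4/5) + 6 = 22/5.
For the column player: with q = P(L), equating a2's and a3's payoffs gives −q + 5 = 4q + 2 ⇒ q = 3/5.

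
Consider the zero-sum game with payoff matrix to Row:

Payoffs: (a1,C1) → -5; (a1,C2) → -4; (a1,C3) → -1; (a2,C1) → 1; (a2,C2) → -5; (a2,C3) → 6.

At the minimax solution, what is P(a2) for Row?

1/7

Row minima: a1 → -5, a2 → -5; maximin = -5.
Column maxima: C1 → 1, C2 → -4, C3 → 6; minimax = -4.
-5 ≠ -4, so there is no saddle point; optimal play is mixed.
C3 is strictly dominated by C1 (it gives Row strictly more in every row), so Column never plays it.
On the remaining 2×2 (a1, a2 vs C1, C2):
Let Row play a1 with probability p. Expected payoff against C1: (-5)p + 1(1−p) = −6p + 1; against C2: (-4)p + (-5)(1−p) = p − 5.
Setting these equal: −6p + 1 = p − 5 ⇒ −7p = -6 ⇒ p = 6/7, and the value is (-6)·(6/7) + 1 = -29/7.
For Column: with q = P(C1), equating a1's and a2's payoffs gives −q − 4 = 6q − 5 ⇒ q = 1/7.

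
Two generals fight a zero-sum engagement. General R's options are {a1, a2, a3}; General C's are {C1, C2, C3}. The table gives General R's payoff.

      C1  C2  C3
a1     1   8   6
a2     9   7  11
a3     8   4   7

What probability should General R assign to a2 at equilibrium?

Row minima: a1 → 1, a2 → 7, a3 → 4; maximin = 7.
Column maxima: C1 → 9, C2 → 8, C3 → 11; minimax = 8.
7 ≠ 8, so there is no saddle point; optimal play is mixed.
a3 is strictly dominated by a2, so General R never plays it.
With a3 eliminated, C3 is strictly dominated by C1 (it gives General R strictly more in every remaining row), so General C never plays it.
On the remaining 2×2 (a1, a2 vs C1, C2):
Let General R play a1 with probability p. Expected payoff against C1: 1p + 9(1−p) = −8p + 9; against C2: 8p + 7(1−p) = p + 7.
Setting these equal: −8p + 9 = p + 7 ⇒ −9p = -2 ⇒ p = 2/9, and the value is (-8)·(2/9) + 9 = 65/9.
For General C: with q = P(C1), equating a1's and a2's payoffs gives −7q + 8 = 2q + 7 ⇒ q = 1/9.

7/9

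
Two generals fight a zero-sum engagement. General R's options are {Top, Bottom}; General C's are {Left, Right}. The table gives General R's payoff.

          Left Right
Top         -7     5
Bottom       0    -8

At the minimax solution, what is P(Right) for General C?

7/20

Row minima: Top → -7, Bottom → -8; maximin = -7.
Column maxima: Left → 0, Right → 5; minimax = 0.
-7 ≠ 0, so there is no saddle point; optimal play is mixed.
Let General R play Top with probability p. Expected payoff against Left: (-7)p + 0(1−p) = −7p; against Right: 5p + (-8)(1−p) = 13p − 8.
Setting these equal: −7p = 13p − 8 ⇒ −20p = -8 ⇒ p = 2/5, and the value is (-7)·(2/5) = -14/5.
For General C: with q = P(Left), equating Top's and Bottom's payoffs gives −12q + 5 = 8q − 8 ⇒ q = 13/20.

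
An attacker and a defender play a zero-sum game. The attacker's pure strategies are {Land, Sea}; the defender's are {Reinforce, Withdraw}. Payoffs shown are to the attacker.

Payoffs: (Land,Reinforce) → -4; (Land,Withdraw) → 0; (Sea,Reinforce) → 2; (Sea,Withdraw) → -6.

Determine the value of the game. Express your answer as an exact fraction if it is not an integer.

-2

Row minima: Land → -4, Sea → -6; maximin = -4.
Column maxima: Reinforce → 2, Withdraw → 0; minimax = 0.
-4 ≠ 0, so there is no saddle point; optimal play is mixed.
Let the attacker play Land with probability p. Expected payoff against Reinforce: (-4)p + 2(1−p) = −6p + 2; against Withdraw: 0p + (-6)(1−p) = 6p − 6.
Setting these equal: −6p + 2 = 6p − 6 ⇒ −12p = -8 ⇒ p = 2/3, and the value is (-6)·(2/3) + 2 = -2.
For the defender: with q = P(Reinforce), equating Land's and Sea's payoffs gives −4q = 8q − 6 ⇒ q = 1/2.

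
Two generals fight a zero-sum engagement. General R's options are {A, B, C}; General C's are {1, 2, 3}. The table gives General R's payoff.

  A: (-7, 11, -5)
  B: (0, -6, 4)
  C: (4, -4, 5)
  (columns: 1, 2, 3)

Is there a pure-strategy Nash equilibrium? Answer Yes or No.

No

Row minima: A → -7, B → -6, C → -4; maximin = -4.
Column maxima: 1 → 4, 2 → 11, 3 → 5; minimax = 4.
-4 ≠ 4, so no pure-strategy equilibrium exists.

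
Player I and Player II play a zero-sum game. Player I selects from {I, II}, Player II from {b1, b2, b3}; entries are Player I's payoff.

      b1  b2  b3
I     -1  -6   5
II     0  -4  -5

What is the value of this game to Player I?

Row minima: I → -6, II → -5; maximin = -5.
Column maxima: b1 → 0, b2 → -4, b3 → 5; minimax = -4.
-5 ≠ -4, so there is no saddle point; optimal play is mixed.
b1 is strictly dominated by b2 (it gives Player I strictly more in every row), so Player II never plays it.
On the remaining 2×2 (I, II vs b2, b3):
Let Player I play I with probability p. Expected payoff against b2: (-6)p + (-4)(1−p) = −2p − 4; against b3: 5p + (-5)(1−p) = 10p − 5.
Setting these equal: −2p − 4 = 10p − 5 ⇒ −12p = -1 ⇒ p = 1/12, and the value is (-2)·(1/12) − 4 = -25/6.
For Player II: with q = P(b2), equating I's and II's payoffs gives −11q + 5 = q − 5 ⇒ q = 5/6.

-25/6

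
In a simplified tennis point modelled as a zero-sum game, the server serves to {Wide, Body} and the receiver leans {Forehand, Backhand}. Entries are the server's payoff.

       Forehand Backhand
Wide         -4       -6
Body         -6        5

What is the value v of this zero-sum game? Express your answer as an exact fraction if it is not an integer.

-56/13

Row minima: Wide → -6, Body → -6; maximin = -6.
Column maxima: Forehand → -4, Backhand → 5; minimax = -4.
-6 ≠ -4, so there is no saddle point; optimal play is mixed.
Let the server play Wide with probability p. Expected payoff against Forehand: (-4)p + (-6)(1−p) = 2p − 6; against Backhand: (-6)p + 5(1−p) = −11p + 5.
Setting these equal: 2p − 6 = −11p + 5 ⇒ 13p = 11 ⇒ p = 11/13, and the value is (2)·(11/13) − 6 = -56/13.
For the receiver: with q = P(Forehand), equating Wide's and Body's payoffs gives 2q − 6 = −11q + 5 ⇒ q = 11/13.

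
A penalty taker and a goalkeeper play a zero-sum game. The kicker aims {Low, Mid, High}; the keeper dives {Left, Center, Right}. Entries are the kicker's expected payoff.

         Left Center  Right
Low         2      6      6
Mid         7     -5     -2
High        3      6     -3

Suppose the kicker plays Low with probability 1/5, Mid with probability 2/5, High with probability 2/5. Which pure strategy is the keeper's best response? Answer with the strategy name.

If the keeper plays Left, the kicker's expected payoff is (1/5)·2 + (2/5)·7 + (2/5)·3 = 22/5.
If the keeper plays Center, the kicker's expected payoff is (1/5)·6 + (2/5)·(-5) + (2/5)·6 = 8/5.
If the keeper plays Right, the kicker's expected payoff is (1/5)·6 + (2/5)·(-2) + (2/5)·(-3) = -4/5.
The keeper minimizes the kicker's payoff; the smallest is -4/5, so the best response is Right.

Right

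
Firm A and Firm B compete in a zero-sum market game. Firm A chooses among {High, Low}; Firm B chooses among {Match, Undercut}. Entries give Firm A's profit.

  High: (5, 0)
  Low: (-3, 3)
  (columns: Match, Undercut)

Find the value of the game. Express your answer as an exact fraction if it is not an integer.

15/11

Row minima: High → 0, Low → -3; maximin = 0.
Column maxima: Match → 5, Undercut → 3; minimax = 3.
0 ≠ 3, so there is no saddle point; optimal play is mixed.
Let Firm A play High with probability p. Expected payoff against Match: 5p + (-3)(1−p) = 8p − 3; against Undercut: 0p + 3(1−p) = −3p + 3.
Setting these equal: 8p − 3 = −3p + 3 ⇒ 11p = 6 ⇒ p = 6/11, and the value is (8)·(6/11) − 3 = 15/11.
For Firm B: with q = P(Match), equating High's and Low's payoffs gives 5q = −6q + 3 ⇒ q = 3/11.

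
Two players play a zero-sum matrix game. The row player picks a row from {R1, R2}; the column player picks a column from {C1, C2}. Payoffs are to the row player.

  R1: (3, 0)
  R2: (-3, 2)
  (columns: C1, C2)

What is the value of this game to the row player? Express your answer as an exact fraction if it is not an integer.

Row minima: R1 → 0, R2 → -3; maximin = 0.
Column maxima: C1 → 3, C2 → 2; minimax = 2.
0 ≠ 2, so there is no saddle point; optimal play is mixed.
Let the row player play R1 with probability p. Expected payoff against C1: 3p + (-3)(1−p) = 6p − 3; against C2: 0p + 2(1−p) = −2p + 2.
Setting these equal: 6p − 3 = −2p + 2 ⇒ 8p = 5 ⇒ p = 5/8, and the value is (6)·(5/8) − 3 = 3/4.
For the column player: with q = P(C1), equating R1's and R2's payoffs gives 3q = −5q + 2 ⇒ q = 1/4.

3/4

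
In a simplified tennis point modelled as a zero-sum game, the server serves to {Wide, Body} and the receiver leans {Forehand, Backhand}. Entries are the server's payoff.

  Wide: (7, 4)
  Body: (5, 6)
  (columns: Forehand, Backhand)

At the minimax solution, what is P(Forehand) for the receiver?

1/2

Row minima: Wide → 4, Body → 5; maximin = 5.
Column maxima: Forehand → 7, Backhand → 6; minimax = 6.
5 ≠ 6, so there is no saddle point; optimal play is mixed.
Let the server play Wide with probability p. Expected payoff against Forehand: 7p + 5(1−p) = 2p + 5; against Backhand: 4p + 6(1−p) = −2p + 6.
Setting these equal: 2p + 5 = −2p + 6 ⇒ 4p = 1 ⇒ p = 1/4, and the value is (2)·(1/4) + 5 = 11/2.
For the receiver: with q = P(Forehand), equating Wide's and Body's payoffs gives 3q + 4 = −q + 6 ⇒ q = 1/2.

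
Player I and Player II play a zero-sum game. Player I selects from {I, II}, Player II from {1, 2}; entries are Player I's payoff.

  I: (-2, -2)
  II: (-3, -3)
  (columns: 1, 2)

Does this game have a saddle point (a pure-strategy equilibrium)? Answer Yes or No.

Yes

Row minima: I → -2, II → -3; maximin = -2.
Column maxima: 1 → -2, 2 → -2; minimax = -2.
maximin = minimax = -2, so a saddle point exists.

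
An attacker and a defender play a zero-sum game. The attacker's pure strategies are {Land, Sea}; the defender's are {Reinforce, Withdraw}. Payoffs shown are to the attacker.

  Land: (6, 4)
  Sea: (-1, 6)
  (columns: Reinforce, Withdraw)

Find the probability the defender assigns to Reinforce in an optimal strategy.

Row minima: Land → 4, Sea → -1; maximin = 4.
Column maxima: Reinforce → 6, Withdraw → 6; minimax = 6.
4 ≠ 6, so there is no saddle point; optimal play is mixed.
Let the attacker play Land with probability p. Expected payoff against Reinforce: 6p + (-1)(1−p) = 7p − 1; against Withdraw: 4p + 6(1−p) = −2p + 6.
Setting these equal: 7p − 1 = −2p + 6 ⇒ 9p = 7 ⇒ p = 7/9, and the value is (7)·(7/9) − 1 = 40/9.
For the defender: with q = P(Reinforce), equating Land's and Sea's payoffs gives 2q + 4 = −7q + 6 ⇒ q = 2/9.

2/9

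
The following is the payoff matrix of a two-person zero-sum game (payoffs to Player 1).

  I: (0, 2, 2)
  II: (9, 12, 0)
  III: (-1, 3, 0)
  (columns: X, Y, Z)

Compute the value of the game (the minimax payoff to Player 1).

Row minima: I → 0, II → 0, III → -1; maximin = 0.
Column maxima: X → 9, Y → 12, Z → 2; minimax = 2.
0 ≠ 2, so there is no saddle point; optimal play is mixed.
Y is strictly dominated by X (it gives Player 1 strictly more in every row), so Player 2 never plays it.
With Y eliminated, III is strictly dominated by I (I gives Player 1 strictly more in every remaining column), so Player 1 never plays it.
On the remaining 2×2 (I, II vs X, Z):
Let Player 1 play I with probability p. Expected payoff against X: 0p + 9(1−p) = −9p + 9; against Z: 2p + 0(1−p) = 2p.
Setting these equal: −9p + 9 = 2p ⇒ −11p = -9 ⇒ p = 9/11, and the value is (-9)·(9/11) + 9 = 18/11.
For Player 2: with q = P(X), equating I's and II's payoffs gives −2q + 2 = 9q ⇒ q = 2/11.

18/11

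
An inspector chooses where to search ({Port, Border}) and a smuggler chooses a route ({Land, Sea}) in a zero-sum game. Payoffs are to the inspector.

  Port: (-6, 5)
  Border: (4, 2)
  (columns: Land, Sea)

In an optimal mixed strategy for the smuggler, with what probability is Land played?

3/13

Row minima: Port → -6, Border → 2; maximin = 2.
Column maxima: Land → 4, Sea → 5; minimax = 4.
2 ≠ 4, so there is no saddle point; optimal play is mixed.
Let the inspector play Port with probability p. Expected payoff against Land: (-6)p + 4(1−p) = −10p + 4; against Sea: 5p + 2(1−p) = 3p + 2.
Setting these equal: −10p + 4 = 3p + 2 ⇒ −13p = -2 ⇒ p = 2/13, and the value is (-10)·(2/13) + 4 = 32/13.
For the smuggler: with q = P(Land), equating Port's and Border's payoffs gives −11q + 5 = 2q + 2 ⇒ q = 3/13.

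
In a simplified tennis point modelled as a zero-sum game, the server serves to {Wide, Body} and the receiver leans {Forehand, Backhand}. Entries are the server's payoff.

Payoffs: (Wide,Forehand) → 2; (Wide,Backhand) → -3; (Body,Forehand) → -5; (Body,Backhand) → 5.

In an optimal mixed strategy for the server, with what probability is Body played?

1/3

Row minima: Wide → -3, Body → -5; maximin = -3.
Column maxima: Forehand → 2, Backhand → 5; minimax = 2.
-3 ≠ 2, so there is no saddle point; optimal play is mixed.
Let the server play Wide with probability p. Expected payoff against Forehand: 2p + (-5)(1−p) = 7p − 5; against Backhand: (-3)p + 5(1−p) = −8p + 5.
Setting these equal: 7p − 5 = −8p + 5 ⇒ 15p = 10 ⇒ p = 2/3, and the value is (7)·(2/3) − 5 = -1/3.
For the receiver: with q = P(Forehand), equating Wide's and Body's payoffs gives 5q − 3 = −10q + 5 ⇒ q = 8/15.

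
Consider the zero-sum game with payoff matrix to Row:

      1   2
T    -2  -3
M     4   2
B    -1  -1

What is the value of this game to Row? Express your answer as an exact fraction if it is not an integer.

Row minima: T → -3, M → 2, B → -1; maximin = 2.
Column maxima: 1 → 4, 2 → 2; minimax = 2.
Since maximin = minimax = 2, there is a saddle point and the value is 2.

2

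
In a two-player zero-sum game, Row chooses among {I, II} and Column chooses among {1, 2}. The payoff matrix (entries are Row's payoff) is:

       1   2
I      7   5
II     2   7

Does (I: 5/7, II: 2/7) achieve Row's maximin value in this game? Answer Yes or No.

Against 1 this mix gives (5/7)·7 + (2/7)·2 = 39/7.
Against 2 this mix gives (5/7)·5 + (2/7)·7 = 39/7.
All of Column's active replies (1, 2) yield 39/7, and no column does worse for Row. The mix makes Column indifferent and guarantees 39/7, so it is optimal.

Yes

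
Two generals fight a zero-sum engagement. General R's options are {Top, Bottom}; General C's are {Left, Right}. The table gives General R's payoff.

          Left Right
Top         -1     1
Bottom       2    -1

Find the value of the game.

1/5

Row minima: Top → -1, Bottom → -1; maximin = -1.
Column maxima: Left → 2, Right → 1; minimax = 1.
-1 ≠ 1, so there is no saddle point; optimal play is mixed.
Let General R play Top with probability p. Expected payoff against Left: (-1)p + 2(1−p) = −3p + 2; against Right: 1p + (-1)(1−p) = 2p − 1.
Setting these equal: −3p + 2 = 2p − 1 ⇒ −5p = -3 ⇒ p = 3/5, and the value is (-3)·(3/5) + 2 = 1/5.
For General C: with q = P(Left), equating Top's and Bottom's payoffs gives −2q + 1 = 3q − 1 ⇒ q = 2/5.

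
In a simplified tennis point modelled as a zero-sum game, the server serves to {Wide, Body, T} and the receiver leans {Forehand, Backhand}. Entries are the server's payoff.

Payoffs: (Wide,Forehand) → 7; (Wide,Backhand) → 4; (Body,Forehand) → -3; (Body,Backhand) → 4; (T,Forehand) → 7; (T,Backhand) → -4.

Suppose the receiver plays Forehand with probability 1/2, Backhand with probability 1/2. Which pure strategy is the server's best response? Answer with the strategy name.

Wide

Expected payoff of Wide: (1/2)·7 + (1/2)·4 = 11/2.
Expected payoff of Body: (1/2)·(-3) + (1/2)·4 = 1/2.
Expected payoff of T: (1/2)·7 + (1/2)·(-4) = 3/2.
The largest is 11/2, so the server's best response is Wide.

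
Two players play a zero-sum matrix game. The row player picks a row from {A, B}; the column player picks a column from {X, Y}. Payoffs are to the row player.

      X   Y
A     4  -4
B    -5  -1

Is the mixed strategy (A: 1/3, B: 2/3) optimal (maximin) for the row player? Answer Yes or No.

Yes

Against X this mix gives (1/3)·4 + (2/3)·(-5) = -2.
Against Y this mix gives (1/3)·(-4) + (2/3)·(-1) = -2.
All of the column player's active replies (X, Y) yield -2, and no column does worse for the row player. The mix makes the column player indifferent and guarantees -2, so it is optimal.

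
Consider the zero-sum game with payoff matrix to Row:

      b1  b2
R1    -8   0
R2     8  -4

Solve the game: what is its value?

-8/5

Row minima: R1 → -8, R2 → -4; maximin = -4.
Column maxima: b1 → 8, b2 → 0; minimax = 0.
-4 ≠ 0, so there is no saddle point; optimal play is mixed.
Let Row play R1 with probability p. Expected payoff against b1: (-8)p + 8(1−p) = −16p + 8; against b2: 0p + (-4)(1−p) = 4p − 4.
Setting these equal: −16p + 8 = 4p − 4 ⇒ −20p = -12 ⇒ p = 3/5, and the value is (-16)·(3/5) + 8 = -8/5.
For Column: with q = P(b1), equating R1's and R2's payoffs gives −8q = 12q − 4 ⇒ q = 1/5.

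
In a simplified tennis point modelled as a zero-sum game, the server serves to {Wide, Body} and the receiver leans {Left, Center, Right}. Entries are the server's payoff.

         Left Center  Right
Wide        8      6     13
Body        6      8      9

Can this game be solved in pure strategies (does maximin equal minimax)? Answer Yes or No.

No

Row minima: Wide → 6, Body → 6; maximin = 6.
Column maxima: Left → 8, Center → 8, Right → 13; minimax = 8.
6 ≠ 8, so no pure-strategy equilibrium exists.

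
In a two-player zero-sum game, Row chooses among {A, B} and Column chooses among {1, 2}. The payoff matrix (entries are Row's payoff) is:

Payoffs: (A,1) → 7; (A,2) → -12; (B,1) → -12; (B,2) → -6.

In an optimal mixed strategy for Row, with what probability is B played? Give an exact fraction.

Row minima: A → -12, B → -12; maximin = -12.
Column maxima: 1 → 7, 2 → -6; minimax = -6.
-12 ≠ -6, so there is no saddle point; optimal play is mixed.
Let Row play A with probability p. Expected payoff against 1: 7p + (-12)(1−p) = 19p − 12; against 2: (-12)p + (-6)(1−p) = −6p − 6.
Setting these equal: 19p − 12 = −6p − 6 ⇒ 25p = 6 ⇒ p = 6/25, and the value is (19)·(6/25) − 12 = -186/25.
For Column: with q = P(1), equating A's and B's payoffs gives 19q − 12 = −6q − 6 ⇒ q = 6/25.

19/25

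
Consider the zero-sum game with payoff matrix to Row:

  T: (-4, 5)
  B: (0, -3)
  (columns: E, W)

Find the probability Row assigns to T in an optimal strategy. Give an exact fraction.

Row minima: T → -4, B → -3; maximin = -3.
Column maxima: E → 0, W → 5; minimax = 0.
-3 ≠ 0, so there is no saddle point; optimal play is mixed.
Let Row play T with probability p. Expected payoff against E: (-4)p + 0(1−p) = −4p; against W: 5p + (-3)(1−p) = 8p − 3.
Setting these equal: −4p = 8p − 3 ⇒ −12p = -3 ⇒ p = 1/4, and the value is (-4)·(1/4) = -1.
For Column: with q = P(E), equating T's and B's payoffs gives −9q + 5 = 3q − 3 ⇒ q = 2/3.

1/4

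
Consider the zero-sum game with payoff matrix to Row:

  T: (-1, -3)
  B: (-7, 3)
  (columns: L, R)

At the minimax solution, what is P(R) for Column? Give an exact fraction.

Row minima: T → -3, B → -7; maximin = -3.
Column maxima: L → -1, R → 3; minimax = -1.
-3 ≠ -1, so there is no saddle point; optimal play is mixed.
Let Row play T with probability p. Expected payoff against L: (-1)p + (-7)(1−p) = 6p − 7; against R: (-3)p + 3(1−p) = −6p + 3.
Setting these equal: 6p − 7 = −6p + 3 ⇒ 12p = 10 ⇒ p = 5/6, and the value is (6)·(5/6) − 7 = -2.
For Column: with q = P(L), equating T's and B's payoffs gives 2q − 3 = −10q + 3 ⇒ q = 1/2.

1/2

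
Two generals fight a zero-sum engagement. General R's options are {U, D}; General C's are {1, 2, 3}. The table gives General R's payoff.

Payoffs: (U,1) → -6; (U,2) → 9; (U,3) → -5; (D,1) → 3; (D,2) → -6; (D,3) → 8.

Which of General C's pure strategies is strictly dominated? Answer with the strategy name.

1 holds General R's payoff strictly below 3 in every row: -6 < -5, 3 < 8.
So 3 is strictly dominated for General C.

3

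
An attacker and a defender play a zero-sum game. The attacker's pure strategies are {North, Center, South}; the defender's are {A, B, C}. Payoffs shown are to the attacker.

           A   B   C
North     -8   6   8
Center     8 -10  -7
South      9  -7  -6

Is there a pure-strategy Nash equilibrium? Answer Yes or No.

No

Row minima: North → -8, Center → -10, South → -7; maximin = -7.
Column maxima: A → 9, B → 6, C → 8; minimax = 6.
-7 ≠ 6, so no pure-strategy equilibrium exists.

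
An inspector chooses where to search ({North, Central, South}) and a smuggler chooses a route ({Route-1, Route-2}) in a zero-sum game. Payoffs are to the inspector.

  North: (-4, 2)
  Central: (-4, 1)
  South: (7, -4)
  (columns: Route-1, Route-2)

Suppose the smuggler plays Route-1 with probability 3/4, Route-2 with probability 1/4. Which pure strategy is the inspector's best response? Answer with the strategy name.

South

Expected payoff of North: (3/4)·(-4) + (1/4)·2 = -5/2.
Expected payoff of Central: (3/4)·(-4) + (1/4)·1 = -11/4.
Expected payoff of South: (3/4)·7 + (1/4)·(-4) = 17/4.
The largest is 17/4, so the inspector's best response is South.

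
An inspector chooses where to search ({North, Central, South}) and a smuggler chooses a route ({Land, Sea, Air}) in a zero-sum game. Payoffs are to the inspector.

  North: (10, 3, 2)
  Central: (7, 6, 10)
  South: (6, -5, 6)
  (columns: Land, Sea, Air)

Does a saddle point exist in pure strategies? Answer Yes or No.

Row minima: North → 2, Central → 6, South → -5; maximin = 6.
Column maxima: Land → 10, Sea → 6, Air → 10; minimax = 6.
maximin = minimax = 6, so a saddle point exists.

Yes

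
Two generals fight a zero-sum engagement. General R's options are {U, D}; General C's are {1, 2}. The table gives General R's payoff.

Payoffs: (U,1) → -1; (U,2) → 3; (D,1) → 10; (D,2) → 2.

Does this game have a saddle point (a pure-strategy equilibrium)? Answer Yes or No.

No

Row minima: U → -1, D → 2; maximin = 2.
Column maxima: 1 → 10, 2 → 3; minimax = 3.
2 ≠ 3, so no pure-strategy equilibrium exists.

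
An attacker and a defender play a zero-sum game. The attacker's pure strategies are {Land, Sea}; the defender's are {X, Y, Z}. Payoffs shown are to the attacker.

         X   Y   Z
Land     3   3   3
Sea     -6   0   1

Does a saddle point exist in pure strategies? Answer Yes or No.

Yes

Row minima: Land → 3, Sea → -6; maximin = 3.
Column maxima: X → 3, Y → 3, Z → 3; minimax = 3.
maximin = minimax = 3, so a saddle point exists.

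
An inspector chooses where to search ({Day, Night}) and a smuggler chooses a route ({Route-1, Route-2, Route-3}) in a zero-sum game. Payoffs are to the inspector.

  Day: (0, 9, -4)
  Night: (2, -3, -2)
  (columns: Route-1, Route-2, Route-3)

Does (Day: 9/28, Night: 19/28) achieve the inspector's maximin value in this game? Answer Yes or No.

No

Against Route-1 this mix gives (9/28)·0 + (19/28)·2 = 19/14.
Against Route-2 this mix gives (9/28)·9 + (19/28)·(-3) = 6/7.
Against Route-3 this mix gives (9/28)·(-4) + (19/28)·(-2) = -37/14.
The smuggler will play Route-3, holding the inspector to -37/14. Shifting weight toward the row that does better against Route-3 would raise this floor (the equalizing mix achieves -15/7 against both Route-3 and Route-2), so the proposed strategy is not optimal.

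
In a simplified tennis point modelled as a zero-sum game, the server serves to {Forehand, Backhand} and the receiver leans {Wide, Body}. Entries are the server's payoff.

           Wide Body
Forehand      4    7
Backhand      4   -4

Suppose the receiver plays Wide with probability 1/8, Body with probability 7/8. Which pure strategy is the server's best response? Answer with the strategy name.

Forehand

Expected payoff of Forehand: (1/8)·4 + (7/8)·7 = 53/8.
Expected payoff of Backhand: (1/8)·4 + (7/8)·(-4) = -3.
The largest is 53/8, so the server's best response is Forehand.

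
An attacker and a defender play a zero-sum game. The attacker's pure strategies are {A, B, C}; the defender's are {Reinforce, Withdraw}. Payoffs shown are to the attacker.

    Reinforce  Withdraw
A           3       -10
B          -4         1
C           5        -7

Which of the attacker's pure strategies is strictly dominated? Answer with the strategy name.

C gives a strictly higher payoff than A against every column: 5 > 3, -7 > -10.
So A is strictly dominated and the attacker never plays it.

A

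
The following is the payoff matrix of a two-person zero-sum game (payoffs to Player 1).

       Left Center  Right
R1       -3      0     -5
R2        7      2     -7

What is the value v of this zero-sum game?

Row minima: R1 → -5, R2 → -7; maximin = -5.
Column maxima: Left → 7, Center → 2, Right → -5; minimax = -5.
Since maximin = minimax = -5, there is a saddle point and the value is -5.

-5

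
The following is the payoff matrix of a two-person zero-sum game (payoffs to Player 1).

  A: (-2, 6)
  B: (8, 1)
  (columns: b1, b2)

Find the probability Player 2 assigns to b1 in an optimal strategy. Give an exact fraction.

Row minima: A → -2, B → 1; maximin = 1.
Column maxima: b1 → 8, b2 → 6; minimax = 6.
1 ≠ 6, so there is no saddle point; optimal play is mixed.
Let Player 1 play A with probability p. Expected payoff against b1: (-2)p + 8(1−p) = −10p + 8; against b2: 6p + 1(1−p) = 5p + 1.
Setting these equal: −10p + 8 = 5p + 1 ⇒ −15p = -7 ⇒ p = 7/15, and the value is (-10)·(7/15) + 8 = 10/3.
For Player 2: with q = P(b1), equating A's and B's payoffs gives −8q + 6 = 7q + 1 ⇒ q = 1/3.

1/3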